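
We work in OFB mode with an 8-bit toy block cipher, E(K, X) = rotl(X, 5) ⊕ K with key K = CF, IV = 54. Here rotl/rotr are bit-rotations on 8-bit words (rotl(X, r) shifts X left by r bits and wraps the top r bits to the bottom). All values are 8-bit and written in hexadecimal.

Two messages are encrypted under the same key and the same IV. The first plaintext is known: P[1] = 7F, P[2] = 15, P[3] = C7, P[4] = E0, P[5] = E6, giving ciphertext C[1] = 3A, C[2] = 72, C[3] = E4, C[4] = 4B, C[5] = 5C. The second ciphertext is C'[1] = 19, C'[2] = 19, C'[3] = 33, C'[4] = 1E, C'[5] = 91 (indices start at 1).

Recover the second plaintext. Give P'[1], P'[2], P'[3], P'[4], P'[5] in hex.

P'[1] = 5C, P'[2] = 7E, P'[3] = 10, P'[4] = B5, P'[5] = 2B

In OFB with a reused IV, both messages share the same keystream S_i, so C_i ⊕ C'_i = P_i ⊕ P'_i and thus P'_i = P_i ⊕ C_i ⊕ C'_i.
P'[1]: 7F ⊕ 3A ⊕ 19 = 5C.
P'[2]: 15 ⊕ 72 ⊕ 19 = 7E.
P'[3]: C7 ⊕ E4 ⊕ 33 = 10.
P'[4]: E0 ⊕ 4B ⊕ 1E = B5.
P'[5]: E6 ⊕ 5C ⊕ 91 = 2B.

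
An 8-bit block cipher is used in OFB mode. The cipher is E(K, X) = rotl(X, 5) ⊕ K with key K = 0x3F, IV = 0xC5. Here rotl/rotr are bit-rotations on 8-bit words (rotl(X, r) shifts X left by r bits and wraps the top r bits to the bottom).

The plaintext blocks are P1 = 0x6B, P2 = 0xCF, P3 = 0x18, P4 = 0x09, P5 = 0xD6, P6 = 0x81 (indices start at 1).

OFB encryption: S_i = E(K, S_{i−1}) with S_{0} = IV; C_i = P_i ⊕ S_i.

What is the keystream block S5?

0xC3

C1: S = E(K, 0xC5) = 0x87; 0x6B ⊕ 0x87 = 0xEC.
C2: S = E(K, 0x87) = 0xCF; 0xCF ⊕ 0xCF = 0x00.
C3: S = E(K, 0xCF) = 0xC6; 0x18 ⊕ 0xC6 = 0xDE.
C4: S = E(K, 0xC6) = 0xE7; 0x09 ⊕ 0xE7 = 0xEE.
C5: S = E(K, 0xE7) = 0xC3; 0xD6 ⊕ 0xC3 = 0x15.
So S5 = 0xC3.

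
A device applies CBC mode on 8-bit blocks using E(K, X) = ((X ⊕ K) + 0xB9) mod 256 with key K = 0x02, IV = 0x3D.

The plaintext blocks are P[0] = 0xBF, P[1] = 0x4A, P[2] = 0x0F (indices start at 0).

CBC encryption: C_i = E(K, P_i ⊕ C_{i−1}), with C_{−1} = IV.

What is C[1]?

C[1] = 0x2A

C[0]: P[0] ⊕ 0x3D = 0x82; E(K, 0x82) = 0x39.
C[1]: P[1] ⊕ 0x39 = 0x73; E(K, 0x73) = 0x2A.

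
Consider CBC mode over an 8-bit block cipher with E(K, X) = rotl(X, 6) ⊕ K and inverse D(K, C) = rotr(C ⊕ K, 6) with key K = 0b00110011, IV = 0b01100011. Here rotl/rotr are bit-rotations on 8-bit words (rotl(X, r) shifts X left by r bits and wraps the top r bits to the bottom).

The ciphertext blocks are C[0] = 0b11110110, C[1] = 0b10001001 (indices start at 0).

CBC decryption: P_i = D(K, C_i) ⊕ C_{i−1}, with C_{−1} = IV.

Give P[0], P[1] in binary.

P[0] = 0b01110100, P[1] = 0b00011100

P[0]: D(K, 0b11110110) = 0b00010111; 0b00010111 ⊕ 0b01100011 = 0b01110100.
P[1]: D(K, 0b10001001) = 0b11101010; 0b11101010 ⊕ 0b11110110 = 0b00011100.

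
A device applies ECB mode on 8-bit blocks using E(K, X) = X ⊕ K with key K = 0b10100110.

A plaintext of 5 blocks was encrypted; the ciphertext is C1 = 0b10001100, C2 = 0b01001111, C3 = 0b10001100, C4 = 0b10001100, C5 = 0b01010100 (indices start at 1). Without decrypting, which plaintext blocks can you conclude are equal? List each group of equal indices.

P1 = P3 = P4

ECB encrypts each block independently with the same key, so equal ciphertext blocks imply equal plaintext blocks.
C1 = C3 = C4 = 0b10001100, so P1 = P3 = P4.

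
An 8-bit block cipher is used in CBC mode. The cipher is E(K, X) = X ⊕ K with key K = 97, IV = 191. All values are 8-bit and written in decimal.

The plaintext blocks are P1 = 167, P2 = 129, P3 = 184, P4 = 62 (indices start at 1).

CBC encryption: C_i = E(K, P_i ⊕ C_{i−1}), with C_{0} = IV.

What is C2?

C2 = 153

C1: P1 ⊕ 191 = 24; E(K, 24) = 121.
C2: P2 ⊕ 121 = 248; E(K, 248) = 153.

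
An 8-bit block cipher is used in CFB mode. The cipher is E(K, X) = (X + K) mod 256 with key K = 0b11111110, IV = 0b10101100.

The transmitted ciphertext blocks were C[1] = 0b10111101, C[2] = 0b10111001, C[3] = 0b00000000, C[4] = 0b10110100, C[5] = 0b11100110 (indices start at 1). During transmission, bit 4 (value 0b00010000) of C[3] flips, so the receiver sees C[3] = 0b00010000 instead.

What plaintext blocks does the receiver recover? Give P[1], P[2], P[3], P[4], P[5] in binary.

CFB decryption: P_i = C_i ⊕ E(K, C_{i−1}), with C_{0} = IV.
Only C[3] changed, to 0b00010000. In CFB, a change in C_i flips the same bit in P_i and garbles P_{i+1}. Decrypting the received ciphertext:
P[1]: E(K, 0b10101100) = 0b10101010; 0b10111101 ⊕ 0b10101010 = 0b00010111.
P[2]: E(K, 0b10111101) = 0b10111011; 0b10111001 ⊕ 0b10111011 = 0b00000010.
P[3]: E(K, 0b10111001) = 0b10110111; 0b00010000 ⊕ 0b10110111 = 0b10100111.
P[4]: E(K, 0b00010000) = 0b00001110; 0b10110100 ⊕ 0b00001110 = 0b10111010.
P[5]: E(K, 0b10110100) = 0b10110010; 0b11100110 ⊕ 0b10110010 = 0b01010100.
Blocks that differ from the original plaintext: P[3], P[4].

P[1] = 0b00010111, P[2] = 0b00000010, P[3] = 0b10100111, P[4] = 0b10111010, P[5] = 0b01010100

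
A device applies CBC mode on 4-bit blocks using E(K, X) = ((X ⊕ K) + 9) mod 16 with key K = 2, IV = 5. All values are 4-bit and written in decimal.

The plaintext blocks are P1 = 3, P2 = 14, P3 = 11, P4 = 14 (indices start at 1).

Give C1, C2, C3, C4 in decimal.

CBC encryption: C_i = E(K, P_i ⊕ C_{i−1}), with C_{0} = IV.
C1: P1 ⊕ 5 = 6; E(K, 6) = 13.
C2: P2 ⊕ 13 = 3; E(K, 3) = 10.
C3: P3 ⊕ 10 = 1; E(K, 1) = 12.
C4: P4 ⊕ 12 = 2; E(K, 2) = 9.

C1 = 13, C2 = 10, C3 = 12, C4 = 9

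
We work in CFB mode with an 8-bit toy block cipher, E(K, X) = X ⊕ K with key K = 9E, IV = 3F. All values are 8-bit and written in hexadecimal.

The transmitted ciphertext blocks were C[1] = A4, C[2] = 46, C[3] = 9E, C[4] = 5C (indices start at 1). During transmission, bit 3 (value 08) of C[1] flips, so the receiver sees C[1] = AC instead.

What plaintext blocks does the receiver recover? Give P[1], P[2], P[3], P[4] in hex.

CFB decryption: P_i = C_i ⊕ E(K, C_{i−1}), with C_{0} = IV.
Only C[1] changed, to AC. In CFB, a change in C_i flips the same bit in P_i and garbles P_{i+1}. Decrypting the received ciphertext:
P[1]: E(K, 3F) = A1; AC ⊕ A1 = 0D.
P[2]: E(K, AC) = 32; 46 ⊕ 32 = 74.
P[3]: E(K, 46) = D8; 9E ⊕ D8 = 46.
P[4]: E(K, 9E) = 00; 5C ⊕ 00 = 5C.
Blocks that differ from the original plaintext: P[1], P[2].

P[1] = 0D, P[2] = 74, P[3] = 46, P[4] = 5C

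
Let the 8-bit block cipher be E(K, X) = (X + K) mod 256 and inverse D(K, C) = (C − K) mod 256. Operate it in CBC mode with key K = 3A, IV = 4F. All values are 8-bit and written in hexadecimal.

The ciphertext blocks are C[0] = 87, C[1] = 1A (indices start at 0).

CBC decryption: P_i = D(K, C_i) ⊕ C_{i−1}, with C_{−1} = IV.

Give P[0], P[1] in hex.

P[0]: D(K, 87) = 4D; 4D ⊕ 4F = 02.
P[1]: D(K, 1A) = E0; E0 ⊕ 87 = 67.

P[0] = 02, P[1] = 67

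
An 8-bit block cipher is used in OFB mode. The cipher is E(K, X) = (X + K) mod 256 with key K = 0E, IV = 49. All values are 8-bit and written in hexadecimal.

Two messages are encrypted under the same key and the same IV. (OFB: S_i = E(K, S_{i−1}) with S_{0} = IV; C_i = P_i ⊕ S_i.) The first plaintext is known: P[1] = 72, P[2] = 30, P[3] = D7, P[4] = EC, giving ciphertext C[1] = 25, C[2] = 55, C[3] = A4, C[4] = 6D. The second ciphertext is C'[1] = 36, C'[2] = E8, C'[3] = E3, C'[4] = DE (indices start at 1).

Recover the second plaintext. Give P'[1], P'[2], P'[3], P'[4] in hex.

P'[1] = 61, P'[2] = 8D, P'[3] = 90, P'[4] = 5F

In OFB with a reused IV, both messages share the same keystream S_i, so C_i ⊕ C'_i = P_i ⊕ P'_i and thus P'_i = P_i ⊕ C_i ⊕ C'_i.
P'[1]: 72 ⊕ 25 ⊕ 36 = 61.
P'[2]: 30 ⊕ 55 ⊕ E8 = 8D.
P'[3]: D7 ⊕ A4 ⊕ E3 = 90.
P'[4]: EC ⊕ 6D ⊕ DE = 5F.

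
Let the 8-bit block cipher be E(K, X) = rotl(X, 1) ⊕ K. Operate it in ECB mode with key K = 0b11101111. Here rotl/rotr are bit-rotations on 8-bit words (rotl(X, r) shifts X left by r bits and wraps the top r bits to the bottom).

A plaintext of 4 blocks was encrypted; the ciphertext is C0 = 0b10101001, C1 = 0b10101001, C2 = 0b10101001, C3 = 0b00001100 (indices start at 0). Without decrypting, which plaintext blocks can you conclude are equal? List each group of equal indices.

P0 = P1 = P2

ECB encrypts each block independently with the same key, so equal ciphertext blocks imply equal plaintext blocks.
C0 = C1 = C2 = 0b10101001, so P0 = P1 = P2.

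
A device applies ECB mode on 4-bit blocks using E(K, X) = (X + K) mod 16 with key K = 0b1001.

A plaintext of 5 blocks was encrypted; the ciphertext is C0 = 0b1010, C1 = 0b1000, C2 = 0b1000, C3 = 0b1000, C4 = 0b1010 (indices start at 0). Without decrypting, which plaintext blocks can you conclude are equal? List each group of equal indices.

ECB encrypts each block independently with the same key, so equal ciphertext blocks imply equal plaintext blocks.
C0 = C4 = 0b1010, so P0 = P4.
C1 = C2 = C3 = 0b1000, so P1 = P2 = P3.

P0 = P4; P1 = P2 = P3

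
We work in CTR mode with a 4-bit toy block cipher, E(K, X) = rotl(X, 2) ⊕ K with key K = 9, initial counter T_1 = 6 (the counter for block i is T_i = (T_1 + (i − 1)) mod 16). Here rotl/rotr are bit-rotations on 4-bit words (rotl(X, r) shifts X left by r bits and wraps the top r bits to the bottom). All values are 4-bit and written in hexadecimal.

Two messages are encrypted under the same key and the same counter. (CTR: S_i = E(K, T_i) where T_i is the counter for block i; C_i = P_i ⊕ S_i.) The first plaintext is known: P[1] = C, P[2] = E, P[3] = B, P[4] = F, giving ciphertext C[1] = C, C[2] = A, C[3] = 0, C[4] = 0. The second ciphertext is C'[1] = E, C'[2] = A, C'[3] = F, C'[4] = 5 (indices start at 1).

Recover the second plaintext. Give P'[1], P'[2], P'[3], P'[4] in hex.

In CTR with a reused counter, both messages share the same keystream S_i, so C_i ⊕ C'_i = P_i ⊕ P'_i and thus P'_i = P_i ⊕ C_i ⊕ C'_i.
P'[1]: C ⊕ C ⊕ E = E.
P'[2]: E ⊕ A ⊕ A = E.
P'[3]: B ⊕ 0 ⊕ F = 4.
P'[4]: F ⊕ 0 ⊕ 5 = A.

P'[1] = E, P'[2] = E, P'[3] = 4, P'[4] = A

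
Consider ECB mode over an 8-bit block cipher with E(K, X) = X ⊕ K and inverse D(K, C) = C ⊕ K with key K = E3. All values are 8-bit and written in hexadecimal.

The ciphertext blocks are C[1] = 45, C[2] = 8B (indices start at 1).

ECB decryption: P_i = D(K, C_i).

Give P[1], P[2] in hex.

P[1]: D(K, 45) = A6.
P[2]: D(K, 8B) = 68.

P[1] = A6, P[2] = 68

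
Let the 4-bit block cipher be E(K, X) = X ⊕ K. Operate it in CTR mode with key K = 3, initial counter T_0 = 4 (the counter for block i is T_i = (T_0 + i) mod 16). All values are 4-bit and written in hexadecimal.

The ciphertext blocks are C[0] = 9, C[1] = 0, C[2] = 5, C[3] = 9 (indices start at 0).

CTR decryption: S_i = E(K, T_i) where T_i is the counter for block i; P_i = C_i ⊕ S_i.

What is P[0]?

P[0]: T = 4, S = E(K, T) = 7; 9 ⊕ 7 = E.

P[0] = E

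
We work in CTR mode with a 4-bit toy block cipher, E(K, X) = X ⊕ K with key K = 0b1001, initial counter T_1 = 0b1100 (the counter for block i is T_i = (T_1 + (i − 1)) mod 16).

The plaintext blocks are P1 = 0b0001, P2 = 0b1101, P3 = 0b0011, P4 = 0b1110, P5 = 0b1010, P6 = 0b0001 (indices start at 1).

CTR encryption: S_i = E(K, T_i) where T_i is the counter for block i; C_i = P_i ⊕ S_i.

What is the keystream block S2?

0b0100

C1: T = 0b1100, S = E(K, T) = 0b0101; 0b0001 ⊕ 0b0101 = 0b0100.
C2: T = 0b1101, S = E(K, T) = 0b0100; 0b1101 ⊕ 0b0100 = 0b1001.
So S2 = 0b0100.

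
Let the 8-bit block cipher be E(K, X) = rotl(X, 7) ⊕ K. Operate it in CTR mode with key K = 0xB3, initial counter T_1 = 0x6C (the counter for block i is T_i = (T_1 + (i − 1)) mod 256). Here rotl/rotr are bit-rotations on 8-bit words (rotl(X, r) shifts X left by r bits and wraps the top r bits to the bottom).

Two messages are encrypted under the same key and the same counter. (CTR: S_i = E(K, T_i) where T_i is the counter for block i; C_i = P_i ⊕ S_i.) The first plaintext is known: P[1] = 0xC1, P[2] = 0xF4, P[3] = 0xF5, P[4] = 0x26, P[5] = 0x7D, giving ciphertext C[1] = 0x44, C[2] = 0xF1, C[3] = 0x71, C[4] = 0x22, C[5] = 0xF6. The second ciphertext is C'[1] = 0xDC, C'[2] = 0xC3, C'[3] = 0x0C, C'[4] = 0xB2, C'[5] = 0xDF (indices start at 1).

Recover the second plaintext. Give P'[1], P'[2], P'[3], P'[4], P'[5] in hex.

P'[1] = 0x59, P'[2] = 0xC6, P'[3] = 0x88, P'[4] = 0xB6, P'[5] = 0x54

In CTR with a reused counter, both messages share the same keystream S_i, so C_i ⊕ C'_i = P_i ⊕ P'_i and thus P'_i = P_i ⊕ C_i ⊕ C'_i.
P'[1]: 0xC1 ⊕ 0x44 ⊕ 0xDC = 0x59.
P'[2]: 0xF4 ⊕ 0xF1 ⊕ 0xC3 = 0xC6.
P'[3]: 0xF5 ⊕ 0x71 ⊕ 0x0C = 0x88.
P'[4]: 0x26 ⊕ 0x22 ⊕ 0xB2 = 0xB6.
P'[5]: 0x7D ⊕ 0xF6 ⊕ 0xDF = 0x54.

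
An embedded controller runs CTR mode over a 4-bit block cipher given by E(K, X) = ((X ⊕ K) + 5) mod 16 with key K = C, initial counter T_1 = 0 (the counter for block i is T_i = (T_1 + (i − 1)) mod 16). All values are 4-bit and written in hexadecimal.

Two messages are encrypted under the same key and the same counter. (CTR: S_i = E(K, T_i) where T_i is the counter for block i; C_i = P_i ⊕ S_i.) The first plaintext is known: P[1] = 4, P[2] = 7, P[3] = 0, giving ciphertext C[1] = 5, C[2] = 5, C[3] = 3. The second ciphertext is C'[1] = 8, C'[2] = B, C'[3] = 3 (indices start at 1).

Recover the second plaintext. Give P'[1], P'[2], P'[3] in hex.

P'[1] = 9, P'[2] = 9, P'[3] = 0

In CTR with a reused counter, both messages share the same keystream S_i, so C_i ⊕ C'_i = P_i ⊕ P'_i and thus P'_i = P_i ⊕ C_i ⊕ C'_i.
P'[1]: 4 ⊕ 5 ⊕ 8 = 9.
P'[2]: 7 ⊕ 5 ⊕ B = 9.
P'[3]: 0 ⊕ 3 ⊕ 3 = 0.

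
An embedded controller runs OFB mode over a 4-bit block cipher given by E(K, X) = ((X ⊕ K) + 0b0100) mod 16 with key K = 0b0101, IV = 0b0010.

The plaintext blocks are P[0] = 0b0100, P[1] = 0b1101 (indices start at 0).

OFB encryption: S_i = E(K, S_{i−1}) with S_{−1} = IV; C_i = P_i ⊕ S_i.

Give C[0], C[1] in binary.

C[0] = 0b1111, C[1] = 0b1111

C[0]: S = E(K, 0b0010) = 0b1011; 0b0100 ⊕ 0b1011 = 0b1111.
C[1]: S = E(K, 0b1011) = 0b0010; 0b1101 ⊕ 0b0010 = 0b1111.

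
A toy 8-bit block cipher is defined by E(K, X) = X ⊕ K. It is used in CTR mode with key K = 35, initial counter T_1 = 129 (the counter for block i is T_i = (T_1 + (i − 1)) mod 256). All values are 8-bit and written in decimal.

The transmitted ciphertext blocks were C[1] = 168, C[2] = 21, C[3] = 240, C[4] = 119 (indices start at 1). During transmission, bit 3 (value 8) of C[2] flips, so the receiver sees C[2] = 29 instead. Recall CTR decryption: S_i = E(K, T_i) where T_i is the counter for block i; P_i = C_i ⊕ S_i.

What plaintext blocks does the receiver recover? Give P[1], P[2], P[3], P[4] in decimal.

Only C[2] changed, to 29. In CTR, a change in C_i flips the same bit in P_i only; the keystream is unaffected. Decrypting the received ciphertext:
P[1]: T = 129, S = E(K, T) = 162; 168 ⊕ 162 = 10.
P[2]: T = 130, S = E(K, T) = 161; 29 ⊕ 161 = 188.
P[3]: T = 131, S = E(K, T) = 160; 240 ⊕ 160 = 80.
P[4]: T = 132, S = E(K, T) = 167; 119 ⊕ 167 = 208.
Blocks that differ from the original plaintext: P[2].

P[1] = 10, P[2] = 188, P[3] = 80, P[4] = 208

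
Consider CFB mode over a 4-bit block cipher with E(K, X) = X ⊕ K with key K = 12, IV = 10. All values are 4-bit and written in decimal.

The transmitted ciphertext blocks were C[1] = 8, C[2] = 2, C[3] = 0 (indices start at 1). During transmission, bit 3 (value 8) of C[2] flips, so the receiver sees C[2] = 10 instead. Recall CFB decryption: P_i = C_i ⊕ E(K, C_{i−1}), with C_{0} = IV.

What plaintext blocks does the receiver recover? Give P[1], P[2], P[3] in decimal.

Only C[2] changed, to 10. In CFB, a change in C_i flips the same bit in P_i and garbles P_{i+1}. Decrypting the received ciphertext:
P[1]: E(K, 10) = 6; 8 ⊕ 6 = 14.
P[2]: E(K, 8) = 4; 10 ⊕ 4 = 14.
P[3]: E(K, 10) = 6; 0 ⊕ 6 = 6.
Blocks that differ from the original plaintext: P[2], P[3].

P[1] = 14, P[2] = 14, P[3] = 6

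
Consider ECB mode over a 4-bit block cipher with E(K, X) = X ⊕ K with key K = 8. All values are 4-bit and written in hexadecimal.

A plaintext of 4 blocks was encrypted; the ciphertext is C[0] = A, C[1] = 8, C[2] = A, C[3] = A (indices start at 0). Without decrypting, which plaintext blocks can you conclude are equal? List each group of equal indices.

P[0] = P[2] = P[3]

ECB encrypts each block independently with the same key, so equal ciphertext blocks imply equal plaintext blocks.
C[0] = C[2] = C[3] = A, so P[0] = P[2] = P[3].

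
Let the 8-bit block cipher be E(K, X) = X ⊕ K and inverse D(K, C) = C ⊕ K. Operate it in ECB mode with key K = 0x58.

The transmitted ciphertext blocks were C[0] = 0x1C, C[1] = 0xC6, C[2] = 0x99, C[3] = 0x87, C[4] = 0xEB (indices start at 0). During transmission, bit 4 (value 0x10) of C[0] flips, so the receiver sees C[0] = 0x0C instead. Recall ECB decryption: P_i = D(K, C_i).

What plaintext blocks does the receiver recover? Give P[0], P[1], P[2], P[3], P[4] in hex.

P[0] = 0x54, P[1] = 0x9E, P[2] = 0xC1, P[3] = 0xDF, P[4] = 0xB3

Only C[0] changed, to 0x0C. In ECB, a change in C_i affects only P_i. Decrypting the received ciphertext:
P[0]: D(K, 0x0C) = 0x54.
P[1]: D(K, 0xC6) = 0x9E.
P[2]: D(K, 0x99) = 0xC1.
P[3]: D(K, 0x87) = 0xDF.
P[4]: D(K, 0xEB) = 0xB3.
Blocks that differ from the original plaintext: P[0].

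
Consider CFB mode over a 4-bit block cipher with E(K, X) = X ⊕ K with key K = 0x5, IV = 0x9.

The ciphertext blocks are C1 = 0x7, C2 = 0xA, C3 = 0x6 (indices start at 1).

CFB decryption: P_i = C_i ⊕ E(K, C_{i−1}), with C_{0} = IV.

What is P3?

P3 = 0x9

P3: E(K, 0xA) = 0xF; 0x6 ⊕ 0xF = 0x9.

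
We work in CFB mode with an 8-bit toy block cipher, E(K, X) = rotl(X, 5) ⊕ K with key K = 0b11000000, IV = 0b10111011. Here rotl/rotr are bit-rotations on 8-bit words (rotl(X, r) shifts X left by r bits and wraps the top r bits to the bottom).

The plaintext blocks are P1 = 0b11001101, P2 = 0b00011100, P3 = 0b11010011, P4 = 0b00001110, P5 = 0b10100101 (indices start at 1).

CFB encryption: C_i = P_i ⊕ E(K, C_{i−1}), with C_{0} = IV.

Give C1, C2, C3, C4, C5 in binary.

C1: E(K, 0b10111011) = 0b10110111; 0b11001101 ⊕ 0b10110111 = 0b01111010.
C2: E(K, 0b01111010) = 0b10001111; 0b00011100 ⊕ 0b10001111 = 0b10010011.
C3: E(K, 0b10010011) = 0b10110010; 0b11010011 ⊕ 0b10110010 = 0b01100001.
C4: E(K, 0b01100001) = 0b11101100; 0b00001110 ⊕ 0b11101100 = 0b11100010.
C5: E(K, 0b11100010) = 0b10011100; 0b10100101 ⊕ 0b10011100 = 0b00111001.

C1 = 0b01111010, C2 = 0b10010011, C3 = 0b01100001, C4 = 0b11100010, C5 = 0b00111001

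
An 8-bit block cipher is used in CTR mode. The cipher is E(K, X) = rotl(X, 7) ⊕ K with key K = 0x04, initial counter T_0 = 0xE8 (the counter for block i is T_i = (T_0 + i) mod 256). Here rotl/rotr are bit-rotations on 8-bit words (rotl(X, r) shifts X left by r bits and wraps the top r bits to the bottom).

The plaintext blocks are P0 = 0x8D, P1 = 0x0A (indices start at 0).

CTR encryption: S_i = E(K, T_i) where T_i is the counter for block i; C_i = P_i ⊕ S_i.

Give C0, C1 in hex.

C0: T = 0xE8, S = E(K, T) = 0x70; 0x8D ⊕ 0x70 = 0xFD.
C1: T = 0xE9, S = E(K, T) = 0xF0; 0x0A ⊕ 0xF0 = 0xFA.

C0 = 0xFD, C1 = 0xFA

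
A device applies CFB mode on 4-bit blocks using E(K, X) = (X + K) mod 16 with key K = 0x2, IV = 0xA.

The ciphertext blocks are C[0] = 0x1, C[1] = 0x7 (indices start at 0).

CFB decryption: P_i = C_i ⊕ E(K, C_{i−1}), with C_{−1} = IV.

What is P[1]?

P[1]: E(K, 0x1) = 0x3; 0x7 ⊕ 0x3 = 0x4.

P[1] = 0x4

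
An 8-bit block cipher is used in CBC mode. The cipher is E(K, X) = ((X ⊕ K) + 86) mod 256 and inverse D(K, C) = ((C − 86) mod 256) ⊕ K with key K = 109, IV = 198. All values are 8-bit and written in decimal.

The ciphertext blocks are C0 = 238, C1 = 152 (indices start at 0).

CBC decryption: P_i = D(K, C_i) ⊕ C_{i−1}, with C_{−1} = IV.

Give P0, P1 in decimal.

P0: D(K, 238) = 245; 245 ⊕ 198 = 51.
P1: D(K, 152) = 47; 47 ⊕ 238 = 193.

P0 = 51, P1 = 193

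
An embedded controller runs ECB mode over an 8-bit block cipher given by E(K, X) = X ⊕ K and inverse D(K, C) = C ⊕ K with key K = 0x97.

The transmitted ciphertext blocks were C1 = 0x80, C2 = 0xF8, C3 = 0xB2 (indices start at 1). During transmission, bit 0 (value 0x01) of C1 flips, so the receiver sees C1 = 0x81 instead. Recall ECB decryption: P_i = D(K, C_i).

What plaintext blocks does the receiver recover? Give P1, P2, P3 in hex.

P1 = 0x16, P2 = 0x6F, P3 = 0x25

Only C1 changed, to 0x81. In ECB, a change in C_i affects only P_i. Decrypting the received ciphertext:
P1: D(K, 0x81) = 0x16.
P2: D(K, 0xF8) = 0x6F.
P3: D(K, 0xB2) = 0x25.
Blocks that differ from the original plaintext: P1.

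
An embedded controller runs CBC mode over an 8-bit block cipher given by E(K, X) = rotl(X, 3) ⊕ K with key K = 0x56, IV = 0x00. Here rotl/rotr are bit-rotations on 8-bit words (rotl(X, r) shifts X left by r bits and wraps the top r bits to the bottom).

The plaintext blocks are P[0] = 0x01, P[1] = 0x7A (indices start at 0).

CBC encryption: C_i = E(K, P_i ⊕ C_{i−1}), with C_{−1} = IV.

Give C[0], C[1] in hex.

C[0]: P[0] ⊕ 0x00 = 0x01; E(K, 0x01) = 0x5E.
C[1]: P[1] ⊕ 0x5E = 0x24; E(K, 0x24) = 0x77.

C[0] = 0x5E, C[1] = 0x77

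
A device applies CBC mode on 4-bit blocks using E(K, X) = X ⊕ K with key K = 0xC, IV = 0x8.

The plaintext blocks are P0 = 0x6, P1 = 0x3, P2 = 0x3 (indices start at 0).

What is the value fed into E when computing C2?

0xE

CBC encryption: C_i = E(K, P_i ⊕ C_{i−1}), with C_{−1} = IV.
C0: P0 ⊕ 0x8 = 0xE; E(K, 0xE) = 0x2.
C1: P1 ⊕ 0x2 = 0x1; E(K, 0x1) = 0xD.
C2: P2 ⊕ 0xD = 0xE; E(K, 0xE) = 0x2.
So the input to E for block 2 is 0xE.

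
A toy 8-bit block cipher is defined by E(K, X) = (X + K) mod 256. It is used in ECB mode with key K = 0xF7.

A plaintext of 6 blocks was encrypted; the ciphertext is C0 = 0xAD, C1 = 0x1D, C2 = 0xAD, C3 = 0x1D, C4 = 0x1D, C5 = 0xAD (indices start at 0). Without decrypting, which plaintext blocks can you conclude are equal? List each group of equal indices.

P0 = P2 = P5; P1 = P3 = P4

ECB encrypts each block independently with the same key, so equal ciphertext blocks imply equal plaintext blocks.
C0 = C2 = C5 = 0xAD, so P0 = P2 = P5.
C1 = C3 = C4 = 0x1D, so P1 = P3 = P4.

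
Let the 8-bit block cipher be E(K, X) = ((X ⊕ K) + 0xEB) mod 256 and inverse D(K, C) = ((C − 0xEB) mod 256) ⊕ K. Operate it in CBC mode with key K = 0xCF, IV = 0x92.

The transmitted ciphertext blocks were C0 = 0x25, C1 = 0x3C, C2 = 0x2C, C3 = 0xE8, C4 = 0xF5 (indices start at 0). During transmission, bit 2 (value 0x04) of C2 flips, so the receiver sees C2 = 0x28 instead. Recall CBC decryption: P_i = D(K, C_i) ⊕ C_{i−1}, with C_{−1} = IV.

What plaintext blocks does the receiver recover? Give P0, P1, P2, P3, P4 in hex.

P0 = 0x67, P1 = 0xBB, P2 = 0xCE, P3 = 0x1A, P4 = 0x2D

Only C2 changed, to 0x28. In CBC, a change in C_i garbles P_i and flips the same bit in P_{i+1}. Decrypting the received ciphertext:
P0: D(K, 0x25) = 0xF5; 0xF5 ⊕ 0x92 = 0x67.
P1: D(K, 0x3C) = 0x9E; 0x9E ⊕ 0x25 = 0xBB.
P2: D(K, 0x28) = 0xF2; 0xF2 ⊕ 0x3C = 0xCE.
P3: D(K, 0xE8) = 0x32; 0x32 ⊕ 0x28 = 0x1A.
P4: D(K, 0xF5) = 0xC5; 0xC5 ⊕ 0xE8 = 0x2D.
Blocks that differ from the original plaintext: P2, P3.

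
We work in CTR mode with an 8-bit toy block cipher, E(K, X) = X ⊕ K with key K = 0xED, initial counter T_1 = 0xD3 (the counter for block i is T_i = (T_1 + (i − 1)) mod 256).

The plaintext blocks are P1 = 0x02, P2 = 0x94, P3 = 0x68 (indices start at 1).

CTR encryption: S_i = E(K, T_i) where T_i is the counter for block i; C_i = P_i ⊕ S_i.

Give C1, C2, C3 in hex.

C1: T = 0xD3, S = E(K, T) = 0x3E; 0x02 ⊕ 0x3E = 0x3C.
C2: T = 0xD4, S = E(K, T) = 0x39; 0x94 ⊕ 0x39 = 0xAD.
C3: T = 0xD5, S = E(K, T) = 0x38; 0x68 ⊕ 0x38 = 0x50.

C1 = 0x3C, C2 = 0xAD, C3 = 0x50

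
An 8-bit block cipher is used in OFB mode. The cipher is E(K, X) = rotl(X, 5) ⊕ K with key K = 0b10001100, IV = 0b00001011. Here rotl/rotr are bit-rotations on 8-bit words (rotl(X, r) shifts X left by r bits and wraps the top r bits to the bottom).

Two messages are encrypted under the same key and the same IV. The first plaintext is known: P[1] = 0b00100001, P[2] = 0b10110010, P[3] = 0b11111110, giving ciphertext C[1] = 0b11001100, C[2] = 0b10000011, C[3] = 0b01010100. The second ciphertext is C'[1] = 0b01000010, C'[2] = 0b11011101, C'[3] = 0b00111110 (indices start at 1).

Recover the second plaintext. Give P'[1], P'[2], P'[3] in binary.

P'[1] = 0b10101111, P'[2] = 0b11101100, P'[3] = 0b10010100

In OFB with a reused IV, both messages share the same keystream S_i, so C_i ⊕ C'_i = P_i ⊕ P'_i and thus P'_i = P_i ⊕ C_i ⊕ C'_i.
P'[1]: 0b00100001 ⊕ 0b11001100 ⊕ 0b01000010 = 0b10101111.
P'[2]: 0b10110010 ⊕ 0b10000011 ⊕ 0b11011101 = 0b11101100.
P'[3]: 0b11111110 ⊕ 0b01010100 ⊕ 0b00111110 = 0b10010100.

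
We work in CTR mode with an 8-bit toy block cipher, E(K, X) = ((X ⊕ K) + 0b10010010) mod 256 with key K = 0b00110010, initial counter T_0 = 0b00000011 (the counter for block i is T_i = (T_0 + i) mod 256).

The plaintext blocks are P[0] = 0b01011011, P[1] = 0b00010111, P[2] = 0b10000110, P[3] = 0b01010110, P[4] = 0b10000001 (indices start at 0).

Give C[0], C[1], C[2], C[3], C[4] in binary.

C[0] = 0b10011000, C[1] = 0b11011111, C[2] = 0b01001111, C[3] = 0b10010000, C[4] = 0b01000110

CTR encryption: S_i = E(K, T_i) where T_i is the counter for block i; C_i = P_i ⊕ S_i.
C[0]: T = 0b00000011, S = E(K, T) = 0b11000011; 0b01011011 ⊕ 0b11000011 = 0b10011000.
C[1]: T = 0b00000100, S = E(K, T) = 0b11001000; 0b00010111 ⊕ 0b11001000 = 0b11011111.
C[2]: T = 0b00000101, S = E(K, T) = 0b11001001; 0b10000110 ⊕ 0b11001001 = 0b01001111.
C[3]: T = 0b00000110, S = E(K, T) = 0b11000110; 0b01010110 ⊕ 0b11000110 = 0b10010000.
C[4]: T = 0b00000111, S = E(K, T) = 0b11000111; 0b10000001 ⊕ 0b11000111 = 0b01000110.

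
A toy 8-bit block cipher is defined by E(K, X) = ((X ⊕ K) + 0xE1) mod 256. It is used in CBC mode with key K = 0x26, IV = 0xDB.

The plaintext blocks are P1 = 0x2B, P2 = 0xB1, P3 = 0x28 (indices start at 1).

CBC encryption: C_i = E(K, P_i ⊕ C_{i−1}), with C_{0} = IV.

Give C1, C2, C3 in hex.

C1 = 0xB7, C2 = 0x01, C3 = 0xF0

C1: P1 ⊕ 0xDB = 0xF0; E(K, 0xF0) = 0xB7.
C2: P2 ⊕ 0xB7 = 0x06; E(K, 0x06) = 0x01.
C3: P3 ⊕ 0x01 = 0x29; E(K, 0x29) = 0xF0.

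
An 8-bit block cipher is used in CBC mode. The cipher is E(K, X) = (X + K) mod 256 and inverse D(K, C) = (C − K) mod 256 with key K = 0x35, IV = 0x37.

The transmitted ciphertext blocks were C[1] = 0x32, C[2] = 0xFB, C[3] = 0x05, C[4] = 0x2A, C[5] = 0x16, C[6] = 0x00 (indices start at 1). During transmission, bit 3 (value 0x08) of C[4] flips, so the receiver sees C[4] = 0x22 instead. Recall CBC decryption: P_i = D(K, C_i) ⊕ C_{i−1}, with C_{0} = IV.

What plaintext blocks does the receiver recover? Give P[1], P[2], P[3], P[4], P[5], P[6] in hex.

P[1] = 0xCA, P[2] = 0xF4, P[3] = 0x2B, P[4] = 0xE8, P[5] = 0xC3, P[6] = 0xDD

Only C[4] changed, to 0x22. In CBC, a change in C_i garbles P_i and flips the same bit in P_{i+1}. Decrypting the received ciphertext:
P[1]: D(K, 0x32) = 0xFD; 0xFD ⊕ 0x37 = 0xCA.
P[2]: D(K, 0xFB) = 0xC6; 0xC6 ⊕ 0x32 = 0xF4.
P[3]: D(K, 0x05) = 0xD0; 0xD0 ⊕ 0xFB = 0x2B.
P[4]: D(K, 0x22) = 0xED; 0xED ⊕ 0x05 = 0xE8.
P[5]: D(K, 0x16) = 0xE1; 0xE1 ⊕ 0x22 = 0xC3.
P[6]: D(K, 0x00) = 0xCB; 0xCB ⊕ 0x16 = 0xDD.
Blocks that differ from the original plaintext: P[4], P[5].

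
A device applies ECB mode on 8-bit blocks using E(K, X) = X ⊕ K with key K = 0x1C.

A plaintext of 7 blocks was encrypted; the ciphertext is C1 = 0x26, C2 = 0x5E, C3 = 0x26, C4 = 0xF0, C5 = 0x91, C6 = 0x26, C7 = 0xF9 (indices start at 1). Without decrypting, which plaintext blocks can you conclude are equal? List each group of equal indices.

P1 = P3 = P6

ECB encrypts each block independently with the same key, so equal ciphertext blocks imply equal plaintext blocks.
C1 = C3 = C6 = 0x26, so P1 = P3 = P6.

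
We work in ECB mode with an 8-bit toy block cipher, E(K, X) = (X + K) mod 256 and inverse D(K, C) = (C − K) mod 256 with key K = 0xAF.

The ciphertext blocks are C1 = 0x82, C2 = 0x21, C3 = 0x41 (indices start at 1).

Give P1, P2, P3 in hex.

ECB decryption: P_i = D(K, C_i).
P1: D(K, 0x82) = 0xD3.
P2: D(K, 0x21) = 0x72.
P3: D(K, 0x41) = 0x92.

P1 = 0xD3, P2 = 0x72, P3 = 0x92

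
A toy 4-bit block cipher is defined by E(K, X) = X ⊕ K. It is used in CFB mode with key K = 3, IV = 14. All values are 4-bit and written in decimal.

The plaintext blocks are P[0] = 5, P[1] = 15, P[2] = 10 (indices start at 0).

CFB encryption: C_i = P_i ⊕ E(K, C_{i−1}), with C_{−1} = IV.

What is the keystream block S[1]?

C[0]: E(K, 14) = 13; 5 ⊕ 13 = 8.
C[1]: E(K, 8) = 11; 15 ⊕ 11 = 4.
So S[1] = 11.

11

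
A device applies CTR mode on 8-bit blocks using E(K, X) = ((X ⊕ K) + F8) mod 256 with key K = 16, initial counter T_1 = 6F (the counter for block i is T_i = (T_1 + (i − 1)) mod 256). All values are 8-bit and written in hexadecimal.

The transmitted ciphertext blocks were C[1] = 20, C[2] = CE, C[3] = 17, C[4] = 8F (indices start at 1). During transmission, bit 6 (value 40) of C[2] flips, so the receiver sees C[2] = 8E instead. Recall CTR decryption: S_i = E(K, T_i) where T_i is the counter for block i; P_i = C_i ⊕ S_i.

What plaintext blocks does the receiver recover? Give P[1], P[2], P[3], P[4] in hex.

Only C[2] changed, to 8E. In CTR, a change in C_i flips the same bit in P_i only; the keystream is unaffected. Decrypting the received ciphertext:
P[1]: T = 6F, S = E(K, T) = 71; 20 ⊕ 71 = 51.
P[2]: T = 70, S = E(K, T) = 5E; 8E ⊕ 5E = D0.
P[3]: T = 71, S = E(K, T) = 5F; 17 ⊕ 5F = 48.
P[4]: T = 72, S = E(K, T) = 5C; 8F ⊕ 5C = D3.
Blocks that differ from the original plaintext: P[2].

P[1] = 51, P[2] = D0, P[3] = 48, P[4] = D3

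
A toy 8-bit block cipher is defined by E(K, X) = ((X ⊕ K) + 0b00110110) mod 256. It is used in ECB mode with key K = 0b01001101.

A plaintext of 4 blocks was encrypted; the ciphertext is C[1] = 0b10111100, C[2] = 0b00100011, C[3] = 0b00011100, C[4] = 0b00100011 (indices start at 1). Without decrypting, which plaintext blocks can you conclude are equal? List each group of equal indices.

ECB encrypts each block independently with the same key, so equal ciphertext blocks imply equal plaintext blocks.
C[2] = C[4] = 0b00100011, so P[2] = P[4].

P[2] = P[4]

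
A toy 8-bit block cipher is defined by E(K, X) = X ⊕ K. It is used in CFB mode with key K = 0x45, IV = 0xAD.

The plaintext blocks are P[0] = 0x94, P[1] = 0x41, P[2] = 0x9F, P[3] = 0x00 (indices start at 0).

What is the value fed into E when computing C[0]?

0xAD

CFB encryption: C_i = P_i ⊕ E(K, C_{i−1}), with C_{−1} = IV.
C[0]: E(K, 0xAD) = 0xE8; 0x94 ⊕ 0xE8 = 0x7C.
So the input to E for block [0] is 0xAD.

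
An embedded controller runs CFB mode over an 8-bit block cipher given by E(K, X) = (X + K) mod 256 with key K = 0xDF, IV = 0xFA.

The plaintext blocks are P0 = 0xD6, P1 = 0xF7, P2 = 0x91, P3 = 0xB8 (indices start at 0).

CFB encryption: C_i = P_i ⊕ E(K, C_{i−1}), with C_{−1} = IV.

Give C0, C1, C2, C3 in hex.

C0 = 0x0F, C1 = 0x19, C2 = 0x69, C3 = 0xF0

C0: E(K, 0xFA) = 0xD9; 0xD6 ⊕ 0xD9 = 0x0F.
C1: E(K, 0x0F) = 0xEE; 0xF7 ⊕ 0xEE = 0x19.
C2: E(K, 0x19) = 0xF8; 0x91 ⊕ 0xF8 = 0x69.
C3: E(K, 0x69) = 0x48; 0xB8 ⊕ 0x48 = 0xF0.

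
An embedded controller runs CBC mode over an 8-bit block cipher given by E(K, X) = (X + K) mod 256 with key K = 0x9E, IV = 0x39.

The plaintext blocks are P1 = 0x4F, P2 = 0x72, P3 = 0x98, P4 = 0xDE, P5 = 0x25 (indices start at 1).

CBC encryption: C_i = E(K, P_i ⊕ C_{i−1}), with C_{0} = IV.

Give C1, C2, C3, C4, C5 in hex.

C1: P1 ⊕ 0x39 = 0x76; E(K, 0x76) = 0x14.
C2: P2 ⊕ 0x14 = 0x66; E(K, 0x66) = 0x04.
C3: P3 ⊕ 0x04 = 0x9C; E(K, 0x9C) = 0x3A.
C4: P4 ⊕ 0x3A = 0xE4; E(K, 0xE4) = 0x82.
C5: P5 ⊕ 0x82 = 0xA7; E(K, 0xA7) = 0x45.

C1 = 0x14, C2 = 0x04, C3 = 0x3A, C4 = 0x82, C5 = 0x45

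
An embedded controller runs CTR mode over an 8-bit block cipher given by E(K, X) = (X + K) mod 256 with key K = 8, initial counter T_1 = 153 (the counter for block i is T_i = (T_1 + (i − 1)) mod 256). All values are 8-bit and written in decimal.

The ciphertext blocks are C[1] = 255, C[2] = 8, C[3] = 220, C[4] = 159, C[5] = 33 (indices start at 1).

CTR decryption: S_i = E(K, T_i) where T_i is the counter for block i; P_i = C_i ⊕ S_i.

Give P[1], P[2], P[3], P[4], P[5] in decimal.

P[1] = 94, P[2] = 170, P[3] = 127, P[4] = 59, P[5] = 132

P[1]: T = 153, S = E(K, T) = 161; 255 ⊕ 161 = 94.
P[2]: T = 154, S = E(K, T) = 162; 8 ⊕ 162 = 170.
P[3]: T = 155, S = E(K, T) = 163; 220 ⊕ 163 = 127.
P[4]: T = 156, S = E(K, T) = 164; 159 ⊕ 164 = 59.
P[5]: T = 157, S = E(K, T) = 165; 33 ⊕ 165 = 132.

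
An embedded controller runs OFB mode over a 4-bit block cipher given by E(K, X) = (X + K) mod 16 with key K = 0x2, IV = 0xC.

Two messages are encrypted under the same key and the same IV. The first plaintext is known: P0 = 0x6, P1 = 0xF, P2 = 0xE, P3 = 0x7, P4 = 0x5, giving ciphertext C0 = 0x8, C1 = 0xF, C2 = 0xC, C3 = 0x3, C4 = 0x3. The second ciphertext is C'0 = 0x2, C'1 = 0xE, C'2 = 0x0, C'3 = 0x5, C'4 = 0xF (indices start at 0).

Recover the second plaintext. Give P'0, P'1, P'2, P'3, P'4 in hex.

P'0 = 0xC, P'1 = 0xE, P'2 = 0x2, P'3 = 0x1, P'4 = 0x9

In OFB with a reused IV, both messages share the same keystream S_i, so C_i ⊕ C'_i = P_i ⊕ P'_i and thus P'_i = P_i ⊕ C_i ⊕ C'_i.
P'0: 0x6 ⊕ 0x8 ⊕ 0x2 = 0xC.
P'1: 0xF ⊕ 0xF ⊕ 0xE = 0xE.
P'2: 0xE ⊕ 0xC ⊕ 0x0 = 0x2.
P'3: 0x7 ⊕ 0x3 ⊕ 0x5 = 0x1.
P'4: 0x5 ⊕ 0x3 ⊕ 0xF = 0x9.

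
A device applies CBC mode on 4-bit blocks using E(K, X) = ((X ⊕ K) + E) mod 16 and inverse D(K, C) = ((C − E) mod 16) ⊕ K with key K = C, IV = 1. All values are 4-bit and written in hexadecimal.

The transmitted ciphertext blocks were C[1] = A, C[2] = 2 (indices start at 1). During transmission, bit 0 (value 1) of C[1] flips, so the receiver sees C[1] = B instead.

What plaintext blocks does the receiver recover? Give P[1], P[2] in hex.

CBC decryption: P_i = D(K, C_i) ⊕ C_{i−1}, with C_{0} = IV.
Only C[1] changed, to B. In CBC, a change in C_i garbles P_i and flips the same bit in P_{i+1}. Decrypting the received ciphertext:
P[1]: D(K, B) = 1; 1 ⊕ 1 = 0.
P[2]: D(K, 2) = 8; 8 ⊕ B = 3.
Blocks that differ from the original plaintext: P[1], P[2].

P[1] = 0, P[2] = 3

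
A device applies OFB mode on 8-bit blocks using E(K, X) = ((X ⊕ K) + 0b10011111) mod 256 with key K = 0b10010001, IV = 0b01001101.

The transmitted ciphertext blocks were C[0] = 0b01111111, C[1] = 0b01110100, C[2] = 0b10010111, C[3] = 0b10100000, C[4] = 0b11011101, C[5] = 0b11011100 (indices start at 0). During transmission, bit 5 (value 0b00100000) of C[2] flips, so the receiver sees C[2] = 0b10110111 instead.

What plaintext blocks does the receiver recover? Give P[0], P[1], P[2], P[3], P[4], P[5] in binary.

OFB decryption: S_i = E(K, S_{i−1}) with S_{−1} = IV; P_i = C_i ⊕ S_i.
Only C[2] changed, to 0b10110111. In OFB, a change in C_i flips the same bit in P_i only; the keystream is unaffected. Decrypting the received ciphertext:
P[0]: S = E(K, 0b01001101) = 0b01111011; 0b01111111 ⊕ 0b01111011 = 0b00000100.
P[1]: S = E(K, 0b01111011) = 0b10001001; 0b01110100 ⊕ 0b10001001 = 0b11111101.
P[2]: S = E(K, 0b10001001) = 0b10110111; 0b10110111 ⊕ 0b10110111 = 0b00000000.
P[3]: S = E(K, 0b10110111) = 0b11000101; 0b10100000 ⊕ 0b11000101 = 0b01100101.
P[4]: S = E(K, 0b11000101) = 0b11110011; 0b11011101 ⊕ 0b11110011 = 0b00101110.
P[5]: S = E(K, 0b11110011) = 0b00000001; 0b11011100 ⊕ 0b00000001 = 0b11011101.
Blocks that differ from the original plaintext: P[2].

P[0] = 0b00000100, P[1] = 0b11111101, P[2] = 0b00000000, P[3] = 0b01100101, P[4] = 0b00101110, P[5] = 0b11011101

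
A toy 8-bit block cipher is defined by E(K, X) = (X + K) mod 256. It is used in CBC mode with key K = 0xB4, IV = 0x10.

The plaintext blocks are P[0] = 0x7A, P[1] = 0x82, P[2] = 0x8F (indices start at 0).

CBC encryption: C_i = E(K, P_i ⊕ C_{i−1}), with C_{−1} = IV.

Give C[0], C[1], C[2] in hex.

C[0] = 0x1E, C[1] = 0x50, C[2] = 0x93

C[0]: P[0] ⊕ 0x10 = 0x6A; E(K, 0x6A) = 0x1E.
C[1]: P[1] ⊕ 0x1E = 0x9C; E(K, 0x9C) = 0x50.
C[2]: P[2] ⊕ 0x50 = 0xDF; E(K, 0xDF) = 0x93.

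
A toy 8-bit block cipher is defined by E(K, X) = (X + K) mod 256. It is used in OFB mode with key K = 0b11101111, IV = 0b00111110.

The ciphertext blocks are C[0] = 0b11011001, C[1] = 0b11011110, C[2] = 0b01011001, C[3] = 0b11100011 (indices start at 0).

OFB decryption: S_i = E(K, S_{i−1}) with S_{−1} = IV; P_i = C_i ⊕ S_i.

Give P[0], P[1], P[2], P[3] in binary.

P[0] = 0b11110100, P[1] = 0b11000010, P[2] = 0b01010010, P[3] = 0b00011001

P[0]: S = E(K, 0b00111110) = 0b00101101; 0b11011001 ⊕ 0b00101101 = 0b11110100.
P[1]: S = E(K, 0b00101101) = 0b00011100; 0b11011110 ⊕ 0b00011100 = 0b11000010.
P[2]: S = E(K, 0b00011100) = 0b00001011; 0b01011001 ⊕ 0b00001011 = 0b01010010.
P[3]: S = E(K, 0b00001011) = 0b11111010; 0b11100011 ⊕ 0b11111010 = 0b00011001.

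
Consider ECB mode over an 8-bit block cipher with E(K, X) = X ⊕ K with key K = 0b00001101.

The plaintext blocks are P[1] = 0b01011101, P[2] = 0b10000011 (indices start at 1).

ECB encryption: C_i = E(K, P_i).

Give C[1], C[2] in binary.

C[1]: E(K, 0b01011101) = 0b01010000.
C[2]: E(K, 0b10000011) = 0b10001110.

C[1] = 0b01010000, C[2] = 0b10001110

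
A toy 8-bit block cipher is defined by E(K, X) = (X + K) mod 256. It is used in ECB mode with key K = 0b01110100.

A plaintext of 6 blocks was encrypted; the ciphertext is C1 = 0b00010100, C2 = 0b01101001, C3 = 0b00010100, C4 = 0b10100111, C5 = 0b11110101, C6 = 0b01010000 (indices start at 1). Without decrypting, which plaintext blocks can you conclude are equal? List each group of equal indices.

ECB encrypts each block independently with the same key, so equal ciphertext blocks imply equal plaintext blocks.
C1 = C3 = 0b00010100, so P1 = P3.

P1 = P3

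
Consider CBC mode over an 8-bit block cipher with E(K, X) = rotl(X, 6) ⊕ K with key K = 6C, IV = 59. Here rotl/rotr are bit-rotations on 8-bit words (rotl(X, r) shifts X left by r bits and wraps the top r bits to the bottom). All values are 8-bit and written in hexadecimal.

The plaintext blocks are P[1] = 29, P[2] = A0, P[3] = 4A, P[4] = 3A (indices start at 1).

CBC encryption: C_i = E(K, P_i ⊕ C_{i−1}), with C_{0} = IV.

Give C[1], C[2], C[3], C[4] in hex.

C[1] = 70, C[2] = 58, C[3] = E8, C[4] = D8

C[1]: P[1] ⊕ 59 = 70; E(K, 70) = 70.
C[2]: P[2] ⊕ 70 = D0; E(K, D0) = 58.
C[3]: P[3] ⊕ 58 = 12; E(K, 12) = E8.
C[4]: P[4] ⊕ E8 = D2; E(K, D2) = D8.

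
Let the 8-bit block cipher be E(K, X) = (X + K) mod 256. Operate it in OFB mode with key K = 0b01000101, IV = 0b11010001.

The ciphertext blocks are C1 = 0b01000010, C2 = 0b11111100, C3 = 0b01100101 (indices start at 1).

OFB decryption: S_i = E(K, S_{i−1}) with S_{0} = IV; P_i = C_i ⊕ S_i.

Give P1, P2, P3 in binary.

P1 = 0b01010100, P2 = 0b10100111, P3 = 0b11000101

P1: S = E(K, 0b11010001) = 0b00010110; 0b01000010 ⊕ 0b00010110 = 0b01010100.
P2: S = E(K, 0b00010110) = 0b01011011; 0b11111100 ⊕ 0b01011011 = 0b10100111.
P3: S = E(K, 0b01011011) = 0b10100000; 0b01100101 ⊕ 0b10100000 = 0b11000101.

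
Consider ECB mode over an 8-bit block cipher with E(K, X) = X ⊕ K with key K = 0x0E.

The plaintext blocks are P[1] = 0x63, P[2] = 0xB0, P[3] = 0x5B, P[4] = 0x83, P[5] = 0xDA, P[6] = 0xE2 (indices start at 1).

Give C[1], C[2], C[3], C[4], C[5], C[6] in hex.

ECB encryption: C_i = E(K, P_i).
C[1]: E(K, 0x63) = 0x6D.
C[2]: E(K, 0xB0) = 0xBE.
C[3]: E(K, 0x5B) = 0x55.
C[4]: E(K, 0x83) = 0x8D.
C[5]: E(K, 0xDA) = 0xD4.
C[6]: E(K, 0xE2) = 0xEC.

C[1] = 0x6D, C[2] = 0xBE, C[3] = 0x55, C[4] = 0x8D, C[5] = 0xD4, C[6] = 0xEC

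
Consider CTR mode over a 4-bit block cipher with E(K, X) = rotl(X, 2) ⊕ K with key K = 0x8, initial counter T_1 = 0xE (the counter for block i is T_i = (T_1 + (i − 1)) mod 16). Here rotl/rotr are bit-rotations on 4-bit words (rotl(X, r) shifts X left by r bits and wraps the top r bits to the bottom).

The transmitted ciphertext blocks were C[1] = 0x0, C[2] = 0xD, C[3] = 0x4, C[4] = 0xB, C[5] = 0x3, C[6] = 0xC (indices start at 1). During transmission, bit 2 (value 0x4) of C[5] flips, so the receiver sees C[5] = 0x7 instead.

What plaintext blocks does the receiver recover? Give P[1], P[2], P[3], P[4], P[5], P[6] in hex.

CTR decryption: S_i = E(K, T_i) where T_i is the counter for block i; P_i = C_i ⊕ S_i.
Only C[5] changed, to 0x7. In CTR, a change in C_i flips the same bit in P_i only; the keystream is unaffected. Decrypting the received ciphertext:
P[1]: T = 0xE, S = E(K, T) = 0x3; 0x0 ⊕ 0x3 = 0x3.
P[2]: T = 0xF, S = E(K, T) = 0x7; 0xD ⊕ 0x7 = 0xA.
P[3]: T = 0x0, S = E(K, T) = 0x8; 0x4 ⊕ 0x8 = 0xC.
P[4]: T = 0x1, S = E(K, T) = 0xC; 0xB ⊕ 0xC = 0x7.
P[5]: T = 0x2, S = E(K, T) = 0x0; 0x7 ⊕ 0x0 = 0x7.
P[6]: T = 0x3, S = E(K, T) = 0x4; 0xC ⊕ 0x4 = 0x8.
Blocks that differ from the original plaintext: P[5].

P[1] = 0x3, P[2] = 0xA, P[3] = 0xC, P[4] = 0x7, P[5] = 0x7, P[6] = 0x8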